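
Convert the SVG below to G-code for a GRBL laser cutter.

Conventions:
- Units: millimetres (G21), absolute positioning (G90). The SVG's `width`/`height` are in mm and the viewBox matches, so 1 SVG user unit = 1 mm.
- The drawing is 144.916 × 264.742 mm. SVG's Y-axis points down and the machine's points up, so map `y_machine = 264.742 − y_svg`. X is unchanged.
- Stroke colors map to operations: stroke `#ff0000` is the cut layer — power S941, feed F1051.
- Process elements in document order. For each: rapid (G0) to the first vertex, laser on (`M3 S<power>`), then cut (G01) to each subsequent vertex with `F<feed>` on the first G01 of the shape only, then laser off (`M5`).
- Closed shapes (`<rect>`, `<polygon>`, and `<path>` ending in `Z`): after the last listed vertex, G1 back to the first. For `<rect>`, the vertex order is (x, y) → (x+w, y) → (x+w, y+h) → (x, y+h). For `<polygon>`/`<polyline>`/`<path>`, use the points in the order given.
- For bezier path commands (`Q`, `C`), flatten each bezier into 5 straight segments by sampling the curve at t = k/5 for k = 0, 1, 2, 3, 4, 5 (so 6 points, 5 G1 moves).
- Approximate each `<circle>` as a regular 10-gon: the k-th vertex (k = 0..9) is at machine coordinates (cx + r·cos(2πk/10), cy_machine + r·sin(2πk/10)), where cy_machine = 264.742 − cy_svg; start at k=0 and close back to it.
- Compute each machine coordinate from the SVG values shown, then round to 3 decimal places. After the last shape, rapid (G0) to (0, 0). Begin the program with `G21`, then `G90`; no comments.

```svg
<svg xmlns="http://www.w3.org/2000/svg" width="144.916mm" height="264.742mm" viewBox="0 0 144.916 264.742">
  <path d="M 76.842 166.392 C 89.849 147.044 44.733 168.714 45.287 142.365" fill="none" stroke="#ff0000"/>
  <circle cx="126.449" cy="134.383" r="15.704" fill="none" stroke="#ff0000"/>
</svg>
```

viewBox `0 0 144.916 264.742` with mm width/height → 1 unit = 1 mm. Flip: y_m = 264.742 − y_svg.

**Shape 1** — `<path>` cubic bezier, stroke `#ff0000` → cut (S941, F1051). Control points (SVG): P0=(76.842,166.392), P1=(89.849,147.044), P2=(44.733,168.714), P3=(45.287,142.365); sampled at t=k/5. Machine vertices: (76.842,98.350) → (78.502,105.749) → (71.194,107.577) → (59.901,108.109) → (49.605,111.618) → (45.287,122.377). Open path.

**Shape 2** — `<circle>` circle, stroke `#ff0000` → cut (S941, F1051). Machine vertices: (142.153,130.359) → (139.154,139.590) → (131.302,145.294) → (121.596,145.294) → (113.744,139.590) → (110.745,130.359) → (113.744,121.128) → (121.596,115.424) → (131.302,115.424) → (139.154,121.128) → (142.153,130.359). Closed: final G1 returns to the first vertex.

G21
G90
G0 X76.842 Y98.350
M3 S941
G01 X78.502 Y105.749 F1051
G01 X71.194 Y107.577
G01 X59.901 Y108.109
G01 X49.605 Y111.618
G01 X45.287 Y122.377
M5
G0 X142.153 Y130.359
M3 S941
G01 X139.154 Y139.590 F1051
G01 X131.302 Y145.294
G01 X121.596 Y145.294
G01 X113.744 Y139.590
G01 X110.745 Y130.359
G01 X113.744 Y121.128
G01 X121.596 Y115.424
G01 X131.302 Y115.424
G01 X139.154 Y121.128
G01 X142.153 Y130.359
M5
G0 X0.000 Y0.000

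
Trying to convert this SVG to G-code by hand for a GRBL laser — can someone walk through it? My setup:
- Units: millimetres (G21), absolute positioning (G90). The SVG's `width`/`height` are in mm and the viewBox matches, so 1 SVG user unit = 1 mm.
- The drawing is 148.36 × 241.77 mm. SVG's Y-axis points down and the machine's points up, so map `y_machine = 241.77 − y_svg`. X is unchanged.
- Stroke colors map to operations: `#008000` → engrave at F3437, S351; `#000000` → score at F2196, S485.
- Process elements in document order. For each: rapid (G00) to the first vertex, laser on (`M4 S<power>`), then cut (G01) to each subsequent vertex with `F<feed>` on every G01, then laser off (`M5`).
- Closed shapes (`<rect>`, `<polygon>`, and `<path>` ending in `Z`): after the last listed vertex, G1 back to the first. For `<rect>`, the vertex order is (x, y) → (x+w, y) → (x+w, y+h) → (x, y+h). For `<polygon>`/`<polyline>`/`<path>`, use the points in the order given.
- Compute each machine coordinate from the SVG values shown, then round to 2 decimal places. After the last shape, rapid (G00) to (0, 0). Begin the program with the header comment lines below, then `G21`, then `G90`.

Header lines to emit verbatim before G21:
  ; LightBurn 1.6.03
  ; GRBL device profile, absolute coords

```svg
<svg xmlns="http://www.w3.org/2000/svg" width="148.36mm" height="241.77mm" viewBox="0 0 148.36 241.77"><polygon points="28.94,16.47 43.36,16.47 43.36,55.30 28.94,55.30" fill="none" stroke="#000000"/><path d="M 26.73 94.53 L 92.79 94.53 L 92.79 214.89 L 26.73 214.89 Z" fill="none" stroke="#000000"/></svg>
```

Since the viewBox matches the mm dimensions, user units are millimetres directly. The only transform is the Y-flip y_m = 241.77 − y_svg.

Shape 1 is a rectangle drawn with `<polygon>`. Its stroke #000000 means score at S485, F2196. After flipping Y the toolpath is (28.94,225.30) → (43.36,225.30) → (43.36,186.47) → (28.94,186.47) → (28.94,225.30), returning to the start.

Shape 2 is a rectangle drawn with `<path>`. Its stroke #000000 means score at S485, F2196. After flipping Y the toolpath is (26.73,147.24) → (92.79,147.24) → (92.79,26.88) → (26.73,26.88) → (26.73,147.24), returning to the start.

; LightBurn 1.6.03
; GRBL device profile, absolute coords
G21
G90
G00 X28.94 Y225.30
M4 S485
G01 X43.36 Y225.30 F2196
G01 X43.36 Y186.47 F2196
G01 X28.94 Y186.47 F2196
G01 X28.94 Y225.30 F2196
M5
G00 X26.73 Y147.24
M4 S485
G01 X92.79 Y147.24 F2196
G01 X92.79 Y26.88 F2196
G01 X26.73 Y26.88 F2196
G01 X26.73 Y147.24 F2196
M5
G00 X0.00 Y0.00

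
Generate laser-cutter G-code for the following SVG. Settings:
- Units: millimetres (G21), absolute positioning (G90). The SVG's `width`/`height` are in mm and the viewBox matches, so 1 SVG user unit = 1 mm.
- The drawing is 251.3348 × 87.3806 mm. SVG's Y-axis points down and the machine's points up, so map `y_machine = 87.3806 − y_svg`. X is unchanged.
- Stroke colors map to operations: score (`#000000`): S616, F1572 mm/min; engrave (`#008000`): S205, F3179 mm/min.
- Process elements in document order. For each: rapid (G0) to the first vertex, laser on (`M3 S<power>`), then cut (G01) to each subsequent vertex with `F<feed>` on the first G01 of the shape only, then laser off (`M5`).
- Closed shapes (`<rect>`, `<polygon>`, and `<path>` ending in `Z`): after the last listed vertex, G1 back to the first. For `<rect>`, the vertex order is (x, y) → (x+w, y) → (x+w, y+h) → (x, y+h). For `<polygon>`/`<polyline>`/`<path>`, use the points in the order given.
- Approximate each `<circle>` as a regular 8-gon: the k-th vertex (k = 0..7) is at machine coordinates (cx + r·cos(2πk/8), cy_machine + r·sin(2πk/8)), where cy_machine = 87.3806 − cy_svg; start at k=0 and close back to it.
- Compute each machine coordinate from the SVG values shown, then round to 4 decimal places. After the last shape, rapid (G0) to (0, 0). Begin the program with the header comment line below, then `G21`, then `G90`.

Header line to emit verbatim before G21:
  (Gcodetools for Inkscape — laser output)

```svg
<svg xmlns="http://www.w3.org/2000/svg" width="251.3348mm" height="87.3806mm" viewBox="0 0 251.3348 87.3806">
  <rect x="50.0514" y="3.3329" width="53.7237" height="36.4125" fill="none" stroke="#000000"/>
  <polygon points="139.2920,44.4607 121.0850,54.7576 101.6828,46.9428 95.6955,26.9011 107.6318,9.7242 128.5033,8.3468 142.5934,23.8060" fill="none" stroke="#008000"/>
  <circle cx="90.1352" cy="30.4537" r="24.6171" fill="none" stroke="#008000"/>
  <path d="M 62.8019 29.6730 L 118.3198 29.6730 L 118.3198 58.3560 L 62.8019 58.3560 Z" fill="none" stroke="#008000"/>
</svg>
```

(Gcodetools for Inkscape — laser output)
G21
G90
G0 X50.0514 Y84.0477
M3 S616
G01 X103.7751 Y84.0477 F1572
G01 X103.7751 Y47.6352
G01 X50.0514 Y47.6352
G01 X50.0514 Y84.0477
M5
G0 X139.2920 Y42.9199
M3 S205
G01 X121.0850 Y32.6230 F3179
G01 X101.6828 Y40.4378
G01 X95.6955 Y60.4795
G01 X107.6318 Y77.6564
G01 X128.5033 Y79.0338
G01 X142.5934 Y63.5746
G01 X139.2920 Y42.9199
M5
G0 X114.7523 Y56.9269
M3 S205
G01 X107.5421 Y74.3338 F3179
G01 X90.1352 Y81.5440
G01 X72.7283 Y74.3338
G01 X65.5181 Y56.9269
G01 X72.7283 Y39.5200
G01 X90.1352 Y32.3098
G01 X107.5421 Y39.5200
G01 X114.7523 Y56.9269
M5
G0 X62.8019 Y57.7076
M3 S205
G01 X118.3198 Y57.7076 F3179
G01 X118.3198 Y29.0246
G01 X62.8019 Y29.0246
G01 X62.8019 Y57.7076
M5
G0 X0.0000 Y0.0000

Since the viewBox matches the mm dimensions, user units are millimetres directly. The only transform is the Y-flip y_m = 87.3806 − y_svg.

Shape 1 is a rectangle drawn with `<rect>`. Its stroke #000000 means score at S616, F1572. After flipping Y the toolpath is (50.0514,84.0477) → (103.7751,84.0477) → (103.7751,47.6352) → (50.0514,47.6352) → (50.0514,84.0477), returning to the start.

Shape 2 is a regular polygon drawn with `<polygon>`. Its stroke #008000 means engrave at S205, F3179. After flipping Y the toolpath is (139.2920,42.9199) → (121.0850,32.6230) → (101.6828,40.4378) → (95.6955,60.4795) → (107.6318,77.6564) → (128.5033,79.0338) → (142.5934,63.5746) → (139.2920,42.9199), returning to the start.

Shape 3 is a circle drawn with `<circle>`. Its stroke #008000 means engrave at S205, F3179. After flipping Y the toolpath is (114.7523,56.9269) → (107.5421,74.3338) → (90.1352,81.5440) → (72.7283,74.3338) → (65.5181,56.9269) → (72.7283,39.5200) → (90.1352,32.3098) → (107.5421,39.5200) → (114.7523,56.9269), returning to the start.

Shape 4 is a rectangle drawn with `<path>`. Its stroke #008000 means engrave at S205, F3179. After flipping Y the toolpath is (62.8019,57.7076) → (118.3198,57.7076) → (118.3198,29.0246) → (62.8019,29.0246) → (62.8019,57.7076), returning to the start.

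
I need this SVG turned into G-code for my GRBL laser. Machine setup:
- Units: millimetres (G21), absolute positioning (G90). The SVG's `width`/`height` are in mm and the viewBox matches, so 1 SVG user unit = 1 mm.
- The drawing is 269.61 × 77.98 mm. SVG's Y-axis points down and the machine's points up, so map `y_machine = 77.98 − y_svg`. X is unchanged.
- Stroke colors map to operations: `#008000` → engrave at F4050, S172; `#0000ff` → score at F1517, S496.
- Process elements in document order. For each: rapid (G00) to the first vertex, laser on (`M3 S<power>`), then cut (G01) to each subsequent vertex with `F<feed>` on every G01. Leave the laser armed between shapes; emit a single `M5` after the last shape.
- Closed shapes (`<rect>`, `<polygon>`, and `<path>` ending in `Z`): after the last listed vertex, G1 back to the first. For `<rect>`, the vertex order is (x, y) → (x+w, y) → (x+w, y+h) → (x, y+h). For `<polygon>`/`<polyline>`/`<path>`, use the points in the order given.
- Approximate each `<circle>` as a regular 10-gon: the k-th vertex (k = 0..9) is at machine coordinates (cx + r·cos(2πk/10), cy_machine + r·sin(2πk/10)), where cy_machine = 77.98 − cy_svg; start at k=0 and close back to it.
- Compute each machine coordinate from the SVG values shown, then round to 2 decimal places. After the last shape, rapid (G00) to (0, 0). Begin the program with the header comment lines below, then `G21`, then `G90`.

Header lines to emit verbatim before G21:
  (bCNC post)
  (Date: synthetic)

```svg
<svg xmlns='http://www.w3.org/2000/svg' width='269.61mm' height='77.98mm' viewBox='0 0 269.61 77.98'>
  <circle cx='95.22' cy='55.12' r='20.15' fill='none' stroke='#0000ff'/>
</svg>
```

Since the viewBox matches the mm dimensions, user units are millimetres directly. The only transform is the Y-flip y_m = 77.98 − y_svg.

Shape 1 is a circle drawn with `<circle>`. Its stroke #0000ff means score at S496, F1517. After flipping Y the toolpath is (115.37,22.86) → (111.52,34.70) → (101.45,42.02) → (88.99,42.02) → (78.92,34.70) → (75.07,22.86) → (78.92,11.02) → (88.99,3.70) → (101.45,3.70) → (111.52,11.02) → (115.37,22.86), returning to the start.

(bCNC post)
(Date: synthetic)
G21
G90
G00 X115.37 Y22.86
M3 S496
G01 X111.52 Y34.70 F1517
G01 X101.45 Y42.02 F1517
G01 X88.99 Y42.02 F1517
G01 X78.92 Y34.70 F1517
G01 X75.07 Y22.86 F1517
G01 X78.92 Y11.02 F1517
G01 X88.99 Y3.70 F1517
G01 X101.45 Y3.70 F1517
G01 X111.52 Y11.02 F1517
G01 X115.37 Y22.86 F1517
M5
G00 X0.00 Y0.00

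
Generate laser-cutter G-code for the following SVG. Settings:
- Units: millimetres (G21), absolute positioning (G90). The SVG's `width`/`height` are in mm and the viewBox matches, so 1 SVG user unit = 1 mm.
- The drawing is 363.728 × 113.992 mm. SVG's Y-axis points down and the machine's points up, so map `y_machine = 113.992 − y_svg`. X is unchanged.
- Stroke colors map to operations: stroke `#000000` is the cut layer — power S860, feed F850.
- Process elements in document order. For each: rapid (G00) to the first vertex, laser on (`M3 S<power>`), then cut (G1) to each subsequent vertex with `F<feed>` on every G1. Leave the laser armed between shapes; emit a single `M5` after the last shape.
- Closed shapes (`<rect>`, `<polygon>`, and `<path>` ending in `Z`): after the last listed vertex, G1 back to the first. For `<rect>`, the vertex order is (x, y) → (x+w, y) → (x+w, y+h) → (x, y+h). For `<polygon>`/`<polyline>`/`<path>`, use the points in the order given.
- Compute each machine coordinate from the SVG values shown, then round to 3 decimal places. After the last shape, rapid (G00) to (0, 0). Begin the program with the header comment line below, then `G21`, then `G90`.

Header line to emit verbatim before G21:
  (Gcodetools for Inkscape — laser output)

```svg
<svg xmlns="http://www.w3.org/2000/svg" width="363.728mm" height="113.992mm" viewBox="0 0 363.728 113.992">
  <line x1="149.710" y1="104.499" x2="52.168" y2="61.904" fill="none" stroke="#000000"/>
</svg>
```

1 u = 1 mm; y_m = 113.992 − y.

[1] `<line>` line segment, #000000→cut S860 F850: (149.710,9.493) → (52.168,52.088)

(Gcodetools for Inkscape — laser output)
G21
G90
G00 X149.710 Y9.493
M3 S860
G1 X52.168 Y52.088 F850
M5
G00 X0.000 Y0.000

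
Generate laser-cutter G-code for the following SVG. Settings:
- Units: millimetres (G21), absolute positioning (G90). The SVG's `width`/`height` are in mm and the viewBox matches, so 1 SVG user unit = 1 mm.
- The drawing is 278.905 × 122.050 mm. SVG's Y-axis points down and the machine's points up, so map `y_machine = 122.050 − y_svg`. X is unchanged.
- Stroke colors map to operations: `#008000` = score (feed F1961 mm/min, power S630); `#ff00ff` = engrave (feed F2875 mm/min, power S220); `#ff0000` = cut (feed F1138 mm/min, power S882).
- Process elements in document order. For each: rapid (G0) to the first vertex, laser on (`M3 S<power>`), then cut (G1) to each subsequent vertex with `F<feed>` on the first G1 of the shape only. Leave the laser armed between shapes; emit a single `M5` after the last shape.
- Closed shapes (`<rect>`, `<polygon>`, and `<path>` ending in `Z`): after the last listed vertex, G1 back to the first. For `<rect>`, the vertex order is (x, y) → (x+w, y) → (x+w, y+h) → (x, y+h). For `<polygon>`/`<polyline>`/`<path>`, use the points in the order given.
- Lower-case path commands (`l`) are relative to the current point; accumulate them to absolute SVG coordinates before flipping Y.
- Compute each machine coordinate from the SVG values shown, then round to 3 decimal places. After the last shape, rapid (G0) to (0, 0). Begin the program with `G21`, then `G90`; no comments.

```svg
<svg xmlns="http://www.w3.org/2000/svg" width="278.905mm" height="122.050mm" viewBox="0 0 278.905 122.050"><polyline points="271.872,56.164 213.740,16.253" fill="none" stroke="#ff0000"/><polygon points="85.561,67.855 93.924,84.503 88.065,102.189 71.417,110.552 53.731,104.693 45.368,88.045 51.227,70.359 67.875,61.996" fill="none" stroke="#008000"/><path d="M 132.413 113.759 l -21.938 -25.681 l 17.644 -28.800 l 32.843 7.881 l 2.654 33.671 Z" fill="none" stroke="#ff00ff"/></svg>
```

G21
G90
G0 X271.872 Y65.886
M3 S882
G1 X213.740 Y105.797 F1138
G0 X85.561 Y54.195
M3 S630
G1 X93.924 Y37.547 F1961
G1 X88.065 Y19.861
G1 X71.417 Y11.498
G1 X53.731 Y17.357
G1 X45.368 Y34.005
G1 X51.227 Y51.691
G1 X67.875 Y60.054
G1 X85.561 Y54.195
G0 X132.413 Y8.291
M3 S220
G1 X110.475 Y33.972 F2875
G1 X128.119 Y62.772
G1 X160.962 Y54.891
G1 X163.616 Y21.220
G1 X132.413 Y8.291
M5
G0 X0.000 Y0.000

1 u = 1 mm; y_m = 122.050 − y.

[1] `<polyline>` line segment, #ff0000→cut S882 F1138: (271.872,65.886) → (213.740,105.797)

[2] `<polygon>` regular polygon, #008000→score S630 F1961: (85.561,54.195) → (93.924,37.547) → (88.065,19.861) → (71.417,11.498) → (53.731,17.357) → (45.368,34.005) → (51.227,51.691) → (67.875,60.054) → (85.561,54.195) (closed)

[3] `<path>` regular polygon, #ff00ff→engrave S220 F2875: (132.413,8.291) → (110.475,33.972) → (128.119,62.772) → (160.962,54.891) → (163.616,21.220) → (132.413,8.291) (closed)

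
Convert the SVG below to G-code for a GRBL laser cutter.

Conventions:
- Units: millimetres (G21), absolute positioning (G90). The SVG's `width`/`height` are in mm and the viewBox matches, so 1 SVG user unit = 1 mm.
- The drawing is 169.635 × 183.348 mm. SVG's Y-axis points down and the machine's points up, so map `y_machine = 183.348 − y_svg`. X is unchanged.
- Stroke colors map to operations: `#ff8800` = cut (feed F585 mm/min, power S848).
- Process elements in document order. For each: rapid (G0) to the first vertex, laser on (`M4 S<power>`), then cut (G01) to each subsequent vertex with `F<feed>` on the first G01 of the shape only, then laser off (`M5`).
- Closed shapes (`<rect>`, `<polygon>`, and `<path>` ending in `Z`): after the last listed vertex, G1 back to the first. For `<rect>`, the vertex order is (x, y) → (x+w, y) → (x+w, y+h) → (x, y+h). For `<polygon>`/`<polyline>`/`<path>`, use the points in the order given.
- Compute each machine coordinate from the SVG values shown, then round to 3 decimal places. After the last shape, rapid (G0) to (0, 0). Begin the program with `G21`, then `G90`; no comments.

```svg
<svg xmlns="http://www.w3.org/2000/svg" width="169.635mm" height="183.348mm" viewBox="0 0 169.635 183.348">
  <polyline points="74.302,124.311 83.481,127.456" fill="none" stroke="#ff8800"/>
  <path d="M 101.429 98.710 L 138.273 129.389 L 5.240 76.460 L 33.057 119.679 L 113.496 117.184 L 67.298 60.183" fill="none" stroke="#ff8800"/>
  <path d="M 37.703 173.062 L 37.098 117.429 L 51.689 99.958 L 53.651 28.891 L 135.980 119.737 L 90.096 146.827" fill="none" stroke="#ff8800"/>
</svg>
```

G21
G90
G0 X74.302 Y59.037
M4 S848
G01 X83.481 Y55.892 F585
M5
G0 X101.429 Y84.638
M4 S848
G01 X138.273 Y53.959 F585
G01 X5.240 Y106.888
G01 X33.057 Y63.669
G01 X113.496 Y66.164
G01 X67.298 Y123.165
M5
G0 X37.703 Y10.286
M4 S848
G01 X37.098 Y65.919 F585
G01 X51.689 Y83.390
G01 X53.651 Y154.457
G01 X135.980 Y63.611
G01 X90.096 Y36.521
M5
G0 X0.000 Y0.000

Since the viewBox matches the mm dimensions, user units are millimetres directly. The only transform is the Y-flip y_m = 183.348 − y_svg.

Shape 1 is a line segment drawn with `<polyline>`. Its stroke #ff8800 means cut at S848, F585. After flipping Y the toolpath is (74.302,59.037) → (83.481,55.892).

Shape 2 is a open polyline drawn with `<path>`. Its stroke #ff8800 means cut at S848, F585. After flipping Y the toolpath is (101.429,84.638) → (138.273,53.959) → (5.240,106.888) → (33.057,63.669) → (113.496,66.164) → (67.298,123.165).

Shape 3 is a open polyline drawn with `<path>`. Its stroke #ff8800 means cut at S848, F585. After flipping Y the toolpath is (37.703,10.286) → (37.098,65.919) → (51.689,83.390) → (53.651,154.457) → (135.980,63.611) → (90.096,36.521).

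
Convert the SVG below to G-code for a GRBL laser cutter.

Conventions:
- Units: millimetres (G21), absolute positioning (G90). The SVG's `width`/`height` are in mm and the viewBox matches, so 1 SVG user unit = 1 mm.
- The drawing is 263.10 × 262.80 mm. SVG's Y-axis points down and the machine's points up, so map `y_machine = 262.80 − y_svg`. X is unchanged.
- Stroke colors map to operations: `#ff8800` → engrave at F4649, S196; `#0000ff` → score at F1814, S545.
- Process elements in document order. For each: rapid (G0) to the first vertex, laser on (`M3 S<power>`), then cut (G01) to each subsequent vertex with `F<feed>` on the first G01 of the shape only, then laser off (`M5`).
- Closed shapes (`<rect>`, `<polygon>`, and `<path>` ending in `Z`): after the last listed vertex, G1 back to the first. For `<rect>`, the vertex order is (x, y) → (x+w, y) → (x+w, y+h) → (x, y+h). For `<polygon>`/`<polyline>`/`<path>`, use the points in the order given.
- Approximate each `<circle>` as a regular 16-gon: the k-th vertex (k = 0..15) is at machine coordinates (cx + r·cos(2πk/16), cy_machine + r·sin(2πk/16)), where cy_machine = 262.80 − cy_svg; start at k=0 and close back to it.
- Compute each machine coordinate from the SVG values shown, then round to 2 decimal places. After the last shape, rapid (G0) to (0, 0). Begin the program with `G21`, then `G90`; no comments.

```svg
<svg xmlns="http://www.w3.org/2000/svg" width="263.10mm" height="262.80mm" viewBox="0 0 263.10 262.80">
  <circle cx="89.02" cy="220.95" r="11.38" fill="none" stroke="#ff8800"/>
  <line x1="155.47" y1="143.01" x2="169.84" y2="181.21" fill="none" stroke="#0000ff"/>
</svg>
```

1 u = 1 mm; y_m = 262.80 − y.

[1] `<circle>` circle, #ff8800→engrave S196 F4649: (100.40,41.85) → (99.53,46.20) → (97.07,49.90) → (93.37,52.36) → (89.02,53.23) → (84.67,52.36) → (80.97,49.90) → (78.51,46.20) → (77.64,41.85) → (78.51,37.50) → (80.97,33.80) → (84.67,31.34) → (89.02,30.47) → (93.37,31.34) → (97.07,33.80) → (99.53,37.50) → (100.40,41.85) (closed)

[2] `<line>` line segment, #0000ff→score S545 F1814: (155.47,119.79) → (169.84,81.59)

G21
G90
G0 X100.40 Y41.85
M3 S196
G01 X99.53 Y46.20 F4649
G01 X97.07 Y49.90
G01 X93.37 Y52.36
G01 X89.02 Y53.23
G01 X84.67 Y52.36
G01 X80.97 Y49.90
G01 X78.51 Y46.20
G01 X77.64 Y41.85
G01 X78.51 Y37.50
G01 X80.97 Y33.80
G01 X84.67 Y31.34
G01 X89.02 Y30.47
G01 X93.37 Y31.34
G01 X97.07 Y33.80
G01 X99.53 Y37.50
G01 X100.40 Y41.85
M5
G0 X155.47 Y119.79
M3 S545
G01 X169.84 Y81.59 F1814
M5
G0 X0.00 Y0.00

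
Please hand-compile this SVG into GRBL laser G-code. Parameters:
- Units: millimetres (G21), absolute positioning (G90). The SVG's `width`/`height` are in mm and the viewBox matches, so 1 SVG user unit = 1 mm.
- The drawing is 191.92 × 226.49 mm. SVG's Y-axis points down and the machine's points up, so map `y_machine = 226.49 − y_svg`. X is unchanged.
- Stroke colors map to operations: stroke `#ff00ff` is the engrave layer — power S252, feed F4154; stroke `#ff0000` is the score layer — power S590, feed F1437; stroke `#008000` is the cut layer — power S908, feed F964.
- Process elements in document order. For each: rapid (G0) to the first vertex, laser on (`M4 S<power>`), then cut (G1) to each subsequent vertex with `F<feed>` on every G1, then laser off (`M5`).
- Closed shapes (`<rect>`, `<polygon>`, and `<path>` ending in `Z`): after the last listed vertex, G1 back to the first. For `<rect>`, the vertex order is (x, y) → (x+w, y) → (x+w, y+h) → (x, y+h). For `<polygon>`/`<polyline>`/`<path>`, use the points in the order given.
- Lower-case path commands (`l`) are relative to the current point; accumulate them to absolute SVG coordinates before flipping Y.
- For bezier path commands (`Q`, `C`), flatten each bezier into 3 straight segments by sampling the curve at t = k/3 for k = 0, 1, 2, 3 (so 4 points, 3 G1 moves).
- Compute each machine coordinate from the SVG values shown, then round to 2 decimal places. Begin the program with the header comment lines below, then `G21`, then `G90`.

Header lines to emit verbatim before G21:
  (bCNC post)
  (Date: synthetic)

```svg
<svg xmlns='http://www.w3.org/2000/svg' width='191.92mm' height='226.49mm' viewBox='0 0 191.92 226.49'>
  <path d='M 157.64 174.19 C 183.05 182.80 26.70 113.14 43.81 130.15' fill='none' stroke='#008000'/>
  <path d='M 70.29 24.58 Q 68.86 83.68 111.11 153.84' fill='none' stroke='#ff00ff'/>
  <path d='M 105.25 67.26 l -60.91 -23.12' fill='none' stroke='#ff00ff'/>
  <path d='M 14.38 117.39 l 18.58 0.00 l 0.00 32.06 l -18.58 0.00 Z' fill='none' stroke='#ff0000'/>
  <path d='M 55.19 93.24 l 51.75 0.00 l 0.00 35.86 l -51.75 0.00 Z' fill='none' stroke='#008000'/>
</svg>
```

(bCNC post)
(Date: synthetic)
G21
G90
G0 X157.64 Y52.30
M4 S908
G1 X135.62 Y63.67 F964
G1 X71.36 Y90.57 F964
G1 X43.81 Y96.34 F964
M5
G0 X70.29 Y201.91
M4 S252
G1 X74.19 Y161.28 F4154
G1 X87.80 Y118.19 F4154
G1 X111.11 Y72.65 F4154
M5
G0 X105.25 Y159.23
M4 S252
G1 X44.34 Y182.35 F4154
M5
G0 X14.38 Y109.10
M4 S590
G1 X32.96 Y109.10 F1437
G1 X32.96 Y77.04 F1437
G1 X14.38 Y77.04 F1437
G1 X14.38 Y109.10 F1437
M5
G0 X55.19 Y133.25
M4 S908
G1 X106.94 Y133.25 F964
G1 X106.94 Y97.39 F964
G1 X55.19 Y97.39 F964
G1 X55.19 Y133.25 F964
M5

Since the viewBox matches the mm dimensions, user units are millimetres directly. The only transform is the Y-flip y_m = 226.49 − y_svg.

Shape 1 is a cubic bezier drawn with `<path>`. Its stroke #008000 means cut at S908, F964. After flipping Y the toolpath is (157.64,52.30) → (135.62,63.67) → (71.36,90.57) → (43.81,96.34).

Shape 2 is a quadratic bezier drawn with `<path>`. Its stroke #ff00ff means engrave at S252, F4154. After flipping Y the toolpath is (70.29,201.91) → (74.19,161.28) → (87.80,118.19) → (111.11,72.65).

Shape 3 is a line segment drawn with `<path>`. Its stroke #ff00ff means engrave at S252, F4154. After flipping Y the toolpath is (105.25,159.23) → (44.34,182.35).

Shape 4 is a rectangle drawn with `<path>`. Its stroke #ff0000 means score at S590, F1437. After flipping Y the toolpath is (14.38,109.10) → (32.96,109.10) → (32.96,77.04) → (14.38,77.04) → (14.38,109.10), returning to the start.

Shape 5 is a rectangle drawn with `<path>`. Its stroke #008000 means cut at S908, F964. After flipping Y the toolpath is (55.19,133.25) → (106.94,133.25) → (106.94,97.39) → (55.19,97.39) → (55.19,133.25), returning to the start.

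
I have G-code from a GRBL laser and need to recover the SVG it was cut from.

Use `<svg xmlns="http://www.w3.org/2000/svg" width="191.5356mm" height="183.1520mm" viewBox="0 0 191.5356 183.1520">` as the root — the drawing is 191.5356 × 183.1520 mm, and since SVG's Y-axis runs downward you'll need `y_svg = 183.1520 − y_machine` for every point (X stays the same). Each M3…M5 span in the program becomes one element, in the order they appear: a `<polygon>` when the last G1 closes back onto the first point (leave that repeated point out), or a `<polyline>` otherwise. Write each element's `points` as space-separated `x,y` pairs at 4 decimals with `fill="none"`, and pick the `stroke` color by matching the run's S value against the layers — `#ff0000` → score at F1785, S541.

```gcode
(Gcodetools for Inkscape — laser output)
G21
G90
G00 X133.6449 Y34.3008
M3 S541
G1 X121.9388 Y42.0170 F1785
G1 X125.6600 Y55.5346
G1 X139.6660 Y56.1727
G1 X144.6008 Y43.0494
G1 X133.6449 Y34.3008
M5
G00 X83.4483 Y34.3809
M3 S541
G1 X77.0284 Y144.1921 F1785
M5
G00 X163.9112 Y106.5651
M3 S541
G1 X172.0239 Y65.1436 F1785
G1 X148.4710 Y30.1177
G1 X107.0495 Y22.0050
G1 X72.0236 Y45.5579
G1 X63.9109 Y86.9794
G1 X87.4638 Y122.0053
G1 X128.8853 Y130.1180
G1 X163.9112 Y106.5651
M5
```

y_svg = 183.1520 − y_m. Every run uses S541, so all elements get stroke `#ff0000` (score).

[1] closed run; points: 133.6449,148.8512 121.9388,141.1350 125.6600,127.6174 139.6660,126.9793 144.6008,140.1026

[2] open run; points: 83.4483,148.7711 77.0284,38.9599

[3] closed run; points: 163.9112,76.5869 172.0239,118.0084 148.4710,153.0343 107.0495,161.1470 72.0236,137.5941 63.9109,96.1726 87.4638,61.1467 128.8853,53.0340

<svg xmlns="http://www.w3.org/2000/svg" width="191.5356mm" height="183.1520mm" viewBox="0 0 191.5356 183.1520">
  <polygon points="133.6449,148.8512 121.9388,141.1350 125.6600,127.6174 139.6660,126.9793 144.6008,140.1026" fill="none" stroke="#ff0000"/>
  <polyline points="83.4483,148.7711 77.0284,38.9599" fill="none" stroke="#ff0000"/>
  <polygon points="163.9112,76.5869 172.0239,118.0084 148.4710,153.0343 107.0495,161.1470 72.0236,137.5941 63.9109,96.1726 87.4638,61.1467 128.8853,53.0340" fill="none" stroke="#ff0000"/>
</svg>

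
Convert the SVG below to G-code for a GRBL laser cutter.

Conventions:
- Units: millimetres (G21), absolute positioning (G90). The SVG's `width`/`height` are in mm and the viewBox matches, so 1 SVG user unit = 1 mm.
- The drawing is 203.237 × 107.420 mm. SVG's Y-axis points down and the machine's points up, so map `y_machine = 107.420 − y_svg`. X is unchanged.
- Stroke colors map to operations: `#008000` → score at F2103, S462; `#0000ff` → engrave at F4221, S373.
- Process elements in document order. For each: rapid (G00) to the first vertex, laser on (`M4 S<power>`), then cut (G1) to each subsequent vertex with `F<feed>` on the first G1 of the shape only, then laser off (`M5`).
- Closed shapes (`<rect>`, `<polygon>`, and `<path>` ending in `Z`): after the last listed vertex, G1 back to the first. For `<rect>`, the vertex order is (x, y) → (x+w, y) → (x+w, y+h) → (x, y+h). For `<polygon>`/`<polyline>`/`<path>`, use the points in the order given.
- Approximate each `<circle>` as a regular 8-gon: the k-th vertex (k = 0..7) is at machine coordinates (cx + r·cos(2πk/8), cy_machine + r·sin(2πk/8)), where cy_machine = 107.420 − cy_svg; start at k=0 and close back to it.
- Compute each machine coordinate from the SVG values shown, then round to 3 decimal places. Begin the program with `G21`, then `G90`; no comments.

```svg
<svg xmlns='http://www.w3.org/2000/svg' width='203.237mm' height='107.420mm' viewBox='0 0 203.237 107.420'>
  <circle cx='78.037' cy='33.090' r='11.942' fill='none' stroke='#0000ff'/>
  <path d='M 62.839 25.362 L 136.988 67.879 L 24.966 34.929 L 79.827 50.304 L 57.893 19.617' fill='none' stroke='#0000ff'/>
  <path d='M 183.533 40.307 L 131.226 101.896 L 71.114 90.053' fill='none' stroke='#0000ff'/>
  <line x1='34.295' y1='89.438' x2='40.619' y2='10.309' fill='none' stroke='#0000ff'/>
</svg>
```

G21
G90
G00 X89.979 Y74.330
M4 S373
G1 X86.481 Y82.774 F4221
G1 X78.037 Y86.272
G1 X69.593 Y82.774
G1 X66.095 Y74.330
G1 X69.593 Y65.886
G1 X78.037 Y62.388
G1 X86.481 Y65.886
G1 X89.979 Y74.330
M5
G00 X62.839 Y82.058
M4 S373
G1 X136.988 Y39.541 F4221
G1 X24.966 Y72.491
G1 X79.827 Y57.116
G1 X57.893 Y87.803
M5
G00 X183.533 Y67.113
M4 S373
G1 X131.226 Y5.524 F4221
G1 X71.114 Y17.367
M5
G00 X34.295 Y17.982
M4 S373
G1 X40.619 Y97.111 F4221
M5

viewBox `0 0 203.237 107.420` with mm width/height → 1 unit = 1 mm. Flip: y_m = 107.420 − y_svg.

**Shape 1** — `<circle>` circle, stroke `#0000ff` → engrave (S373, F4221). Machine vertices: (89.979,74.330) → (86.481,82.774) → (78.037,86.272) → (69.593,82.774) → (66.095,74.330) → (69.593,65.886) → (78.037,62.388) → (86.481,65.886) → (89.979,74.330). Closed: final G1 returns to the first vertex.

**Shape 2** — `<path>` open polyline, stroke `#0000ff` → engrave (S373, F4221). Machine vertices: (62.839,82.058) → (136.988,39.541) → (24.966,72.491) → (79.827,57.116) → (57.893,87.803). Open path.

**Shape 3** — `<path>` open polyline, stroke `#0000ff` → engrave (S373, F4221). Machine vertices: (183.533,67.113) → (131.226,5.524) → (71.114,17.367). Open path.

**Shape 4** — `<line>` line segment, stroke `#0000ff` → engrave (S373, F4221). Machine vertices: (34.295,17.982) → (40.619,97.111). Open path.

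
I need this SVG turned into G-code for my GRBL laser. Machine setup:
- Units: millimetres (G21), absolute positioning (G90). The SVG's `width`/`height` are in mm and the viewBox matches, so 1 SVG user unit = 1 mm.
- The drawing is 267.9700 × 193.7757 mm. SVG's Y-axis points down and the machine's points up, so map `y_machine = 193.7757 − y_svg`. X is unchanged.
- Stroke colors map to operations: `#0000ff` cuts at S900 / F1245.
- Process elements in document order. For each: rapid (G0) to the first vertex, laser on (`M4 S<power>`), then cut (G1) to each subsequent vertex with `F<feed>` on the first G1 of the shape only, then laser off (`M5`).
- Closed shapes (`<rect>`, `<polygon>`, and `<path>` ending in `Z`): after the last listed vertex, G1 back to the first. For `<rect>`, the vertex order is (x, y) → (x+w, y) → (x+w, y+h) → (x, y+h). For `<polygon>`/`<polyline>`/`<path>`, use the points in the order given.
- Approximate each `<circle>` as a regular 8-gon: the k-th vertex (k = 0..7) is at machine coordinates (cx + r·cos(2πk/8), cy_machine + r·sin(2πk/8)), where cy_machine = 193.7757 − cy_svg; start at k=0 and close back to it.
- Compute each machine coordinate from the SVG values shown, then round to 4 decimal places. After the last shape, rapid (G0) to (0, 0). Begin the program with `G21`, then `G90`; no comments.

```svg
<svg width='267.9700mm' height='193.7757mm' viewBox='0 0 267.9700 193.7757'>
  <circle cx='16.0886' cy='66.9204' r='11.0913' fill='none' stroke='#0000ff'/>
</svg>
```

viewBox `0 0 267.9700 193.7757` with mm width/height → 1 unit = 1 mm. Flip: y_m = 193.7757 − y_svg.

**Shape 1** — `<circle>` circle, stroke `#0000ff` → cut (S900, F1245). Machine vertices: (27.1799,126.8553) → (23.9313,134.6980) → (16.0886,137.9466) → (8.2459,134.6980) → (4.9973,126.8553) → (8.2459,119.0126) → (16.0886,115.7640) → (23.9313,119.0126) → (27.1799,126.8553). Closed: final G1 returns to the first vertex.

G21
G90
G0 X27.1799 Y126.8553
M4 S900
G1 X23.9313 Y134.6980 F1245
G1 X16.0886 Y137.9466
G1 X8.2459 Y134.6980
G1 X4.9973 Y126.8553
G1 X8.2459 Y119.0126
G1 X16.0886 Y115.7640
G1 X23.9313 Y119.0126
G1 X27.1799 Y126.8553
M5
G0 X0.0000 Y0.0000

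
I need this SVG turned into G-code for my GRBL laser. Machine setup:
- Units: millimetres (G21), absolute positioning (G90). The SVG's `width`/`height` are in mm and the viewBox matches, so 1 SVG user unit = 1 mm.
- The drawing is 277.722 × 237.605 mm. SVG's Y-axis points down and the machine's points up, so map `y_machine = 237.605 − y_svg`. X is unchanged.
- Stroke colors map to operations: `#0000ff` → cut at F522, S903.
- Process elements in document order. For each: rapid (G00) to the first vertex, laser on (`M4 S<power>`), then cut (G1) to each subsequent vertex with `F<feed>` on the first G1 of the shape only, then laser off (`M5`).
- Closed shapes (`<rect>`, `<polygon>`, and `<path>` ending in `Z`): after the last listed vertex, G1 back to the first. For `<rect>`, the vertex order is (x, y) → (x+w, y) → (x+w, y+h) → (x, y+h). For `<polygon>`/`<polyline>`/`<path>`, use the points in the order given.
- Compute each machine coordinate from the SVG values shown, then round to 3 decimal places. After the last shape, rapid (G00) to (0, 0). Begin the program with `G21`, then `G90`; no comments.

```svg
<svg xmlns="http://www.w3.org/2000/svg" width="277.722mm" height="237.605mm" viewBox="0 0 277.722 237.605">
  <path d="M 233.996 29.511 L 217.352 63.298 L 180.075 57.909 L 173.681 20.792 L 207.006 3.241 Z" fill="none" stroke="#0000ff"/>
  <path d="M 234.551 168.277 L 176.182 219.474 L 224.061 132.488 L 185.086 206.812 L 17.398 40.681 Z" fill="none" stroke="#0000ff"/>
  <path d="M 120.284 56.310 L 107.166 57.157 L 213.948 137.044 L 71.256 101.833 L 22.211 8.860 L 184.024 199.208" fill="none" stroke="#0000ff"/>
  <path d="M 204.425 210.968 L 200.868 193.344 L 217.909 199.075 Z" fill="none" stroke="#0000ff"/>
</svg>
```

G21
G90
G00 X233.996 Y208.094
M4 S903
G1 X217.352 Y174.307 F522
G1 X180.075 Y179.696
G1 X173.681 Y216.813
G1 X207.006 Y234.364
G1 X233.996 Y208.094
M5
G00 X234.551 Y69.328
M4 S903
G1 X176.182 Y18.131 F522
G1 X224.061 Y105.117
G1 X185.086 Y30.793
G1 X17.398 Y196.924
G1 X234.551 Y69.328
M5
G00 X120.284 Y181.295
M4 S903
G1 X107.166 Y180.448 F522
G1 X213.948 Y100.561
G1 X71.256 Y135.772
G1 X22.211 Y228.745
G1 X184.024 Y38.397
M5
G00 X204.425 Y26.637
M4 S903
G1 X200.868 Y44.261 F522
G1 X217.909 Y38.530
G1 X204.425 Y26.637
M5
G00 X0.000 Y0.000

Since the viewBox matches the mm dimensions, user units are millimetres directly. The only transform is the Y-flip y_m = 237.605 − y_svg.

Shape 1 is a regular polygon drawn with `<path>`. Its stroke #0000ff means cut at S903, F522. After flipping Y the toolpath is (233.996,208.094) → (217.352,174.307) → (180.075,179.696) → (173.681,216.813) → (207.006,234.364) → (233.996,208.094), returning to the start.

Shape 2 is a closed polygon drawn with `<path>`. Its stroke #0000ff means cut at S903, F522. After flipping Y the toolpath is (234.551,69.328) → (176.182,18.131) → (224.061,105.117) → (185.086,30.793) → (17.398,196.924) → (234.551,69.328), returning to the start.

Shape 3 is a open polyline drawn with `<path>`. Its stroke #0000ff means cut at S903, F522. After flipping Y the toolpath is (120.284,181.295) → (107.166,180.448) → (213.948,100.561) → (71.256,135.772) → (22.211,228.745) → (184.024,38.397).

Shape 4 is a regular polygon drawn with `<path>`. Its stroke #0000ff means cut at S903, F522. After flipping Y the toolpath is (204.425,26.637) → (200.868,44.261) → (217.909,38.530) → (204.425,26.637), returning to the start.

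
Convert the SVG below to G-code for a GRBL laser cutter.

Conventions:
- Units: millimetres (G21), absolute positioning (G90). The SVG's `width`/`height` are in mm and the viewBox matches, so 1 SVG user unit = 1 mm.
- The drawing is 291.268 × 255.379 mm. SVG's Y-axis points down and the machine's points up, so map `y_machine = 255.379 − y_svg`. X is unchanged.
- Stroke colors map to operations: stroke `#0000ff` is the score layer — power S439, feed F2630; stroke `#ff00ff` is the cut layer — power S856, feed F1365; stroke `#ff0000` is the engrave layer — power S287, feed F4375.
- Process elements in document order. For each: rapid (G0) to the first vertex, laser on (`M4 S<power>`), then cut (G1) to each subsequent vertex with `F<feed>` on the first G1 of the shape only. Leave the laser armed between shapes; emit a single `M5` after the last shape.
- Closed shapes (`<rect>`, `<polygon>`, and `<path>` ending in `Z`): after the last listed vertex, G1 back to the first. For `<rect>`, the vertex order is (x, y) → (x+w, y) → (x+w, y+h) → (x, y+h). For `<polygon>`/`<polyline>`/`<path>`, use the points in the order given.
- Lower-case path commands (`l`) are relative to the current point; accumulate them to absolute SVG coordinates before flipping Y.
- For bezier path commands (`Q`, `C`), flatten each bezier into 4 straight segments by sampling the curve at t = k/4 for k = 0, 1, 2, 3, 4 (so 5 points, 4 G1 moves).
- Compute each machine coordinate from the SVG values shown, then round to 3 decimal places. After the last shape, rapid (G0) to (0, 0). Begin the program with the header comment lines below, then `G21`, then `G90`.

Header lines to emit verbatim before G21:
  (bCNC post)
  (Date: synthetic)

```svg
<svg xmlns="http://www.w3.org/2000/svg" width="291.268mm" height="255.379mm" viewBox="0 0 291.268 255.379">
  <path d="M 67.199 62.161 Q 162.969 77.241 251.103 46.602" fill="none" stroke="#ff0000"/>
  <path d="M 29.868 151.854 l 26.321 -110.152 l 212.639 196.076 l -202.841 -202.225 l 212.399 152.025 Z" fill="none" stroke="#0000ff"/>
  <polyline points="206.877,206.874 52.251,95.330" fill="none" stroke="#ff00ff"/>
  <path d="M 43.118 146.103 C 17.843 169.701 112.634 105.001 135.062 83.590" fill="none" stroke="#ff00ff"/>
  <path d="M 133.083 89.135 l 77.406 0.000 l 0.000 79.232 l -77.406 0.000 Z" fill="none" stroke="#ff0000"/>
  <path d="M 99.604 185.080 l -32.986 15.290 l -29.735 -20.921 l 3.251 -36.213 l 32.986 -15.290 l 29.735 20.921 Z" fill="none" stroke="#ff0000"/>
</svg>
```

Since the viewBox matches the mm dimensions, user units are millimetres directly. The only transform is the Y-flip y_m = 255.379 − y_svg.

Shape 1 is a quadratic bezier drawn with `<path>`. Its stroke #ff0000 means engrave at S287, F4375. After flipping Y the toolpath is (67.199,193.218) → (114.607,188.535) → (161.060,189.568) → (206.559,196.315) → (251.103,208.777).

Shape 2 is a closed polygon drawn with `<path>`. Its stroke #0000ff means score at S439, F2630. After flipping Y the toolpath is (29.868,103.525) → (56.189,213.677) → (268.828,17.601) → (65.987,219.826) → (278.386,67.801) → (29.868,103.525), returning to the start.

Shape 3 is a line segment drawn with `<polyline>`. Its stroke #ff00ff means cut at S856, F1365. After flipping Y the toolpath is (206.877,48.505) → (52.251,160.049).

Shape 4 is a cubic bezier drawn with `<path>`. Its stroke #ff00ff means cut at S856, F1365. After flipping Y the toolpath is (43.118,109.276) → (43.667,106.077) → (71.201,123.654) → (107.680,149.670) → (135.062,171.789).

Shape 5 is a rectangle drawn with `<path>`. Its stroke #ff0000 means engrave at S287, F4375. After flipping Y the toolpath is (133.083,166.244) → (210.489,166.244) → (210.489,87.012) → (133.083,87.012) → (133.083,166.244), returning to the start.

Shape 6 is a regular polygon drawn with `<path>`. Its stroke #ff0000 means engrave at S287, F4375. After flipping Y the toolpath is (99.604,70.299) → (66.618,55.009) → (36.883,75.930) → (40.134,112.143) → (73.120,127.433) → (102.855,106.512) → (99.604,70.299), returning to the start.

(bCNC post)
(Date: synthetic)
G21
G90
G0 X67.199 Y193.218
M4 S287
G1 X114.607 Y188.535 F4375
G1 X161.060 Y189.568
G1 X206.559 Y196.315
G1 X251.103 Y208.777
G0 X29.868 Y103.525
M4 S439
G1 X56.189 Y213.677 F2630
G1 X268.828 Y17.601
G1 X65.987 Y219.826
G1 X278.386 Y67.801
G1 X29.868 Y103.525
G0 X206.877 Y48.505
M4 S856
G1 X52.251 Y160.049 F1365
G0 X43.118 Y109.276
M4 S856
G1 X43.667 Y106.077 F1365
G1 X71.201 Y123.654
G1 X107.680 Y149.670
G1 X135.062 Y171.789
G0 X133.083 Y166.244
M4 S287
G1 X210.489 Y166.244 F4375
G1 X210.489 Y87.012
G1 X133.083 Y87.012
G1 X133.083 Y166.244
G0 X99.604 Y70.299
M4 S287
G1 X66.618 Y55.009 F4375
G1 X36.883 Y75.930
G1 X40.134 Y112.143
G1 X73.120 Y127.433
G1 X102.855 Y106.512
G1 X99.604 Y70.299
M5
G0 X0.000 Y0.000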